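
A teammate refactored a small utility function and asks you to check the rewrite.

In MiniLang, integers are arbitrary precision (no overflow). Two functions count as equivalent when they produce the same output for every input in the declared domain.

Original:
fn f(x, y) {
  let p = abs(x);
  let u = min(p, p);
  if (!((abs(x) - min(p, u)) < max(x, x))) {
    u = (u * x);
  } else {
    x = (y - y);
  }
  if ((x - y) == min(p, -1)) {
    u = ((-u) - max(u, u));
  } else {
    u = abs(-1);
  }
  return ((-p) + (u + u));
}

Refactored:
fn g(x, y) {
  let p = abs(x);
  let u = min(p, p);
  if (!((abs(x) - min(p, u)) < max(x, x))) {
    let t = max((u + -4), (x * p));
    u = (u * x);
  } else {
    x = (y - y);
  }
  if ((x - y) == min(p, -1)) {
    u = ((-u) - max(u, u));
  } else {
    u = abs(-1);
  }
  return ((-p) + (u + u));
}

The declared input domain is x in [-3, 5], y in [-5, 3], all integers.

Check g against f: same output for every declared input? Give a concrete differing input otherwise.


The two versions differ — the changes include local variable names differ; min/max/abs usage differs; statement counts differ; constant usage differs; arithmetic usage differs.
Spot check at x=-3, y=-3 — f: p becomes 3; next u becomes 3; next (!((abs(x) - min(p, u)) < max(x, x))) evaluates to true; next u becomes -9; next ((x - y) == min(p, -1)) evaluates to false; next u becomes 1; next final value -1. g: p becomes 3; next u becomes 3; next (!((abs(x) - min(p, u)) < max(x, x))) evaluates to true; next t becomes -1; next u becomes -9; next ((x - y) == min(p, -1)) evaluates to false; next u becomes 1; next final value -1. Both give -1.
Sweeping the whole domain (81 inputs) finds no disagreement.
verdict: equivalent


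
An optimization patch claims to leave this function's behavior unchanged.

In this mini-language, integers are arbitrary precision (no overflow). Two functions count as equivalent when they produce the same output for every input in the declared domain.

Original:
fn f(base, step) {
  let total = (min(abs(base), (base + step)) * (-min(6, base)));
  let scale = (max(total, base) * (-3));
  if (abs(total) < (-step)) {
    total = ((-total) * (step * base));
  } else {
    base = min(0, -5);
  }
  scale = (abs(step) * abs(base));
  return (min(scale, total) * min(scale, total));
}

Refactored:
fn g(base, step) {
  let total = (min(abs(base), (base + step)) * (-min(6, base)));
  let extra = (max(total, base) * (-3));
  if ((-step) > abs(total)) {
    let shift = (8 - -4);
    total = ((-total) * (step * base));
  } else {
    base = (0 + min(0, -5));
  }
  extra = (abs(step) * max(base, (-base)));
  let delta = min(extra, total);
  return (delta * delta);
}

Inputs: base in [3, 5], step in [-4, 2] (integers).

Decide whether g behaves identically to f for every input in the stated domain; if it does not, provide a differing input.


Changes here: statement counts differ; also min/max/abs usage differs; also constant usage differs; also comparison usage differs; also arithmetic usage differs; also local variable names differ; the full 21-point sweep finds no disagreement.
verdict: equivalent


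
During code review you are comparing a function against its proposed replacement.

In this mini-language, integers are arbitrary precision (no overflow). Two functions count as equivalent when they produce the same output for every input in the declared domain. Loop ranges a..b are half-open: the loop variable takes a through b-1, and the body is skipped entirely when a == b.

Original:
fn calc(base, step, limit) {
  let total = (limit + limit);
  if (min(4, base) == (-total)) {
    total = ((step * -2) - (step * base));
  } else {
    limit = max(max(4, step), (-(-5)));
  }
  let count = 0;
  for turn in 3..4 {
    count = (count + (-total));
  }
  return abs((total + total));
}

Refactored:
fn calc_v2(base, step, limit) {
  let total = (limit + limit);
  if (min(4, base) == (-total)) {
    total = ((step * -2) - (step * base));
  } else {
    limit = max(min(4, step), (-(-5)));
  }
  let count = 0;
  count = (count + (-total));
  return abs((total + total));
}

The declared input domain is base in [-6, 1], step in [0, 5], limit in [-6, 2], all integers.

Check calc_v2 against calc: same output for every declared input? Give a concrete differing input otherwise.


The edit looks behavioral (`max(4, step)` became `min(4, step)`), but over these ranges it never changes the outcome.
Tracing base=-2, step=1, limit=1: calc: total = 2; (min(4, base) == (-total)) -> true; total = 0; count = 0; [turn=3]; count = 0; return 0 | calc_v2: total = 2; (min(4, base) == (-total)) -> true; total = 0; count = 0; count = 0; return 0 — matching result 0.
Across all 432 domain points the two functions coincide.
verdict: equivalent


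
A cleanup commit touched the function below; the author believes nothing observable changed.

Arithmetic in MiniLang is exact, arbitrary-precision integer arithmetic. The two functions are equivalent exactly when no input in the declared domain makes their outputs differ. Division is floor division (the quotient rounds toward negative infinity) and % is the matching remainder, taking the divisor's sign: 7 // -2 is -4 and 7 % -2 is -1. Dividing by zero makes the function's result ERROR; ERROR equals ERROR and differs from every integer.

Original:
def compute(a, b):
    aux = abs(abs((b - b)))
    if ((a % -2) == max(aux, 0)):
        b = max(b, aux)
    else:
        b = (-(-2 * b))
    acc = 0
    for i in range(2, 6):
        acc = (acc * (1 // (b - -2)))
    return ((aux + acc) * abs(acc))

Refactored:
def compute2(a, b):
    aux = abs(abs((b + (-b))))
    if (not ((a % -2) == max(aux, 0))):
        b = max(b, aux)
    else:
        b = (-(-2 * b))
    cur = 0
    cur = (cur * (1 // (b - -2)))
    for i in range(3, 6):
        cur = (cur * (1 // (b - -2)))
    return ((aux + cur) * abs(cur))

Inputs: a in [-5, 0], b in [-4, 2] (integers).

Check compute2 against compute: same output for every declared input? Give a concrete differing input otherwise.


Take a=-5, b=-1.
compute: aux := 0 | ((a % -2) == max(aux, 0)): false | b := -2 | acc := 0 | iter i=2: | divide-by-zero, output ERROR
compute2: aux := 0 | (not ((a % -2) == max(aux, 0))): true | b := 0 | cur := 0 | cur := 0 | iter i=3: | cur := 0 | iter i=4: | cur := 0 | iter i=5: | cur := 0 | result 0
ERROR against 0: the behavior changed.
verdict: not equivalent; witness: a=-5, b=-1


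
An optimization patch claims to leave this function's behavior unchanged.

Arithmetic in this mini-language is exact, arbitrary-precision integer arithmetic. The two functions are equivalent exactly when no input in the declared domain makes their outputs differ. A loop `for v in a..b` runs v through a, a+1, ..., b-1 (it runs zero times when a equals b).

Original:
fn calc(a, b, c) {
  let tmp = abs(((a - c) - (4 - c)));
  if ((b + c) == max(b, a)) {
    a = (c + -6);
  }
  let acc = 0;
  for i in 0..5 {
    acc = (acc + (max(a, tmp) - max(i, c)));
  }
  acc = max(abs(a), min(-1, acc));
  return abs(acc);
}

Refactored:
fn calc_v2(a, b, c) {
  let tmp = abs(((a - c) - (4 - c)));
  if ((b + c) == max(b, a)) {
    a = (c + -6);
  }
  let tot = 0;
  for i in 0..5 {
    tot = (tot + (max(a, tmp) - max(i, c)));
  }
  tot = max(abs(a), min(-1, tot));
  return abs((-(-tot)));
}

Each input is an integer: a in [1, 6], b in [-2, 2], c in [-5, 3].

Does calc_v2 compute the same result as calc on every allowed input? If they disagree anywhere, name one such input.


Equivalent — the differences include local variable names differ, yet no declared input distinguishes the two.
Tracing a=4, b=0, c=-3: calc: tmp becomes 0; next ((b + c) == max(b, a)) evaluates to false; next acc becomes 0; next at i=0:; next acc becomes 4; next at i=1:; next acc becomes 7; next at i=2:; next acc becomes 9; next at i=3:; next acc becomes 10; next at i=4:; next acc becomes 10; next acc becomes 4; next final value 4 | calc_v2: tmp becomes 0; next ((b + c) == max(b, a)) evaluates to false; next tot becomes 0; next at i=0:; next tot becomes 4; next at i=1:; next tot becomes 7; next at i=2:; next tot becomes 9; next at i=3:; next tot becomes 10; next at i=4:; next tot becomes 10; next tot becomes 4; next final value 4 — matching result 4.
Sweeping the whole domain (270 inputs) finds no disagreement.
verdict: equivalent


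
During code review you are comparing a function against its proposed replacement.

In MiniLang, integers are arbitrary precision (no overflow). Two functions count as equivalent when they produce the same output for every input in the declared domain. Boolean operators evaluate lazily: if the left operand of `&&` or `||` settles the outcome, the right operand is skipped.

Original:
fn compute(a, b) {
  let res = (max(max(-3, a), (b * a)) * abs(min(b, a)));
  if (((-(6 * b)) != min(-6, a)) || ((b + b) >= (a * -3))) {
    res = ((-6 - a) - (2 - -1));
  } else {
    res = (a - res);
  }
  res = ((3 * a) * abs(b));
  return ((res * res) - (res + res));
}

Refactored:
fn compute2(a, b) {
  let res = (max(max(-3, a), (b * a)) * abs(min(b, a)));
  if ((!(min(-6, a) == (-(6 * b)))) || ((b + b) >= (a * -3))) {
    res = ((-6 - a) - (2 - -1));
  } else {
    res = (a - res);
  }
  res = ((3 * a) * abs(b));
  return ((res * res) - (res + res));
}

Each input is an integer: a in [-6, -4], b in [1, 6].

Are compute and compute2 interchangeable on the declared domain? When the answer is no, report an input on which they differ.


Although comparison usage differs, plus boolean connective usage differs, 18/18 inputs agree.
verdict: equivalent


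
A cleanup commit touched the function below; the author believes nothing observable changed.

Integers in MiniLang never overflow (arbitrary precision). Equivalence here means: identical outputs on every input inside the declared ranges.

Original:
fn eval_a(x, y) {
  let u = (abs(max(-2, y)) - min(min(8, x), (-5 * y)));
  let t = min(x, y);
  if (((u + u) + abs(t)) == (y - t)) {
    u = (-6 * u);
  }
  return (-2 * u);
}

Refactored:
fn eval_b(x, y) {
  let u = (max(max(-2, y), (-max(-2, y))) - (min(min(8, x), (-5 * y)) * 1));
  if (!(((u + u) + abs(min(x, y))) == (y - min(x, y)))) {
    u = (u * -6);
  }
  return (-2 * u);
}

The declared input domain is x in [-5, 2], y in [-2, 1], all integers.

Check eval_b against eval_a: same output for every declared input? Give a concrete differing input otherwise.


Evaluate both at x=-5, y=-2.
eval_a: u=7, then t=-5, then (((u + u) + abs(t)) == (y - t)) is false, then returns -14
eval_b: u=7, then (!(((u + u) + abs(min(x, y))) == (y - min(x, y)))) is true, then u=-42, then returns 84
-14 vs 84 — the two versions disagree here.
verdict: not equivalent; witness: x=-5, y=-2


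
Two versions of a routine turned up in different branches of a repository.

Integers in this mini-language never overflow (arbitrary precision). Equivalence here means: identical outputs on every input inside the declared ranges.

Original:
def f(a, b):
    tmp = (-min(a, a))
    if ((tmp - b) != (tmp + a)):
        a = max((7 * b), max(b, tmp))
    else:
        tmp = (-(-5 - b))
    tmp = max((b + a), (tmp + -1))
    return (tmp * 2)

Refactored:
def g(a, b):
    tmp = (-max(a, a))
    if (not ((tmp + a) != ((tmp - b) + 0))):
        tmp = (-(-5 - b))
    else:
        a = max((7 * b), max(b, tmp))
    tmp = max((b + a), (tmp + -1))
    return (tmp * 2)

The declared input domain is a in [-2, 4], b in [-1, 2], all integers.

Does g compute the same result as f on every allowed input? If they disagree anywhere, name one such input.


Although `min(a, a)` became `max(a, a)`, no input in the stated domain can expose it.
As a probe, take a=-2, b=2: f runs tmp := 2 | ((tmp - b) != (tmp + a)): false | tmp := 7 | tmp := 6 | result 12; g runs tmp := 2 | (not ((tmp + a) != ((tmp - b) + 0))): true | tmp := 7 | tmp := 6 | result 12; both end at 12.
An exhaustive pass over the 28 declared inputs shows identical outputs.
verdict: equivalent


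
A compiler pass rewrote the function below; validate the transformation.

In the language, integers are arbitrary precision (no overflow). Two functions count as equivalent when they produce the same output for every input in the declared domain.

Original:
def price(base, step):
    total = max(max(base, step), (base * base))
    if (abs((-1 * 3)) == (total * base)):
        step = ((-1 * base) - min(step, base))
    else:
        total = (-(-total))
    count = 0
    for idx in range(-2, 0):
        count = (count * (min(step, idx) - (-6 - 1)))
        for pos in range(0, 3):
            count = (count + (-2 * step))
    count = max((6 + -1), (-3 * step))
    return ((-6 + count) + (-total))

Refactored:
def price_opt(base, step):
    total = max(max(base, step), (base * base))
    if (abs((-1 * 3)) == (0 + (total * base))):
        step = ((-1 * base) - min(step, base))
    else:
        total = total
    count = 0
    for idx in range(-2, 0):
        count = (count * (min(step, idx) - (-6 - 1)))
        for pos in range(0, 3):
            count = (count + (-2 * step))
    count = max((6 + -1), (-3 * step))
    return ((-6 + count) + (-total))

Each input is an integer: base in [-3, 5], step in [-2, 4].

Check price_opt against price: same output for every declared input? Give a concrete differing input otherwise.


Although constant usage differs, plus arithmetic usage differs, 63/63 inputs agree.
verdict: equivalent


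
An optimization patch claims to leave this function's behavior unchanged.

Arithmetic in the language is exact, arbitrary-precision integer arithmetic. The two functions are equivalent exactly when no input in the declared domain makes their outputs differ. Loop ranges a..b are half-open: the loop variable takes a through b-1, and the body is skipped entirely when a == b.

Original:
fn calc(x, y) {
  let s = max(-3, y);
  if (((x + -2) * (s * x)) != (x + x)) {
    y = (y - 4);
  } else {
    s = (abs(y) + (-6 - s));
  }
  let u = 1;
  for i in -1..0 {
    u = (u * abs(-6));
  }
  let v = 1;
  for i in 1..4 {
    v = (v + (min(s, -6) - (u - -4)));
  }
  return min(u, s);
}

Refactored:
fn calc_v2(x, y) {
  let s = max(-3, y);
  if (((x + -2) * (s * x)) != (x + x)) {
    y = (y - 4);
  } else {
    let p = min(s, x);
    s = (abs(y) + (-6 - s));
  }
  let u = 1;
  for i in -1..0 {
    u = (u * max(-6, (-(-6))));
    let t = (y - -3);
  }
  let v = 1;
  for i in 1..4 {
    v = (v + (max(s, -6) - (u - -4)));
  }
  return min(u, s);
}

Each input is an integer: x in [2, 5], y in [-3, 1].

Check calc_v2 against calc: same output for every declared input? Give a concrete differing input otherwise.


The suspicious edit (`min(s, -6)` became `max(s, -6)`) never changes the result for any input inside the declared domain.
As a probe, take x=5, y=0: calc runs s becomes 0; next (((x + -2) * (s * x)) != (x + x)) evaluates to true; next y becomes -4; next u becomes 1; next at i=-1:; next u becomes 6; next v becomes 1; next at i=1:; next v becomes -15; next at i=2:; next v becomes -31; next at i=3:; next v becomes -47; next final value 0; calc_v2 runs s becomes 0; next (((x + -2) * (s * x)) != (x + x)) evaluates to true; next y becomes -4; next u becomes 1; next at i=-1:; next u becomes 6; next t becomes -1; next v becomes 1; next at i=1:; next v becomes -9; next at i=2:; next v becomes -19; next at i=3:; next v becomes -29; next final value 0; both end at 0.
Checked all 20 inputs in the declared domain: the outputs agree on every one.
verdict: equivalent


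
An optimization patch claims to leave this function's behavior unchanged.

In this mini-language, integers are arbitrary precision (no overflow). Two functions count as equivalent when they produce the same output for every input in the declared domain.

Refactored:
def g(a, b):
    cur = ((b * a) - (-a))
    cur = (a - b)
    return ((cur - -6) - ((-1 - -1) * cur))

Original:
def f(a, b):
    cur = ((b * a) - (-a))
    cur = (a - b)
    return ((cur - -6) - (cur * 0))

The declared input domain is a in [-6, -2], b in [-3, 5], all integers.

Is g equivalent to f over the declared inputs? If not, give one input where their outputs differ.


Equivalent — the differences include arithmetic usage differs; constant usage differs, yet no declared input distinguishes the two.
Spot check at a=-6, b=0 — f: cur := -6 | cur := -6 | result 0. g: cur := -6 | cur := -6 | result 0. Both give 0.
Sweeping the whole domain (45 inputs) finds no disagreement.
verdict: equivalent


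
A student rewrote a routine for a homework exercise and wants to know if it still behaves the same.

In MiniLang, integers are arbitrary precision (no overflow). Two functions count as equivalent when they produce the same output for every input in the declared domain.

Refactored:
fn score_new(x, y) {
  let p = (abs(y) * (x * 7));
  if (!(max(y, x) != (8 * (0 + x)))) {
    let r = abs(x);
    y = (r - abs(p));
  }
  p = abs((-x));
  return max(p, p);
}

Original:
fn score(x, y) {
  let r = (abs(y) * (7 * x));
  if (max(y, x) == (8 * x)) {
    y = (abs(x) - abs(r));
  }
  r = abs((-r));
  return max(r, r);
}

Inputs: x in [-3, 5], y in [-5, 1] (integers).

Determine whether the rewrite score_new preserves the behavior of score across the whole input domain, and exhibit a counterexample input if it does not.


Not equivalent: x=-3, y=-5 separates them (105 vs 3).
score: r := -105 | (max(y, x) == (8 * x)): false | r := 105 | result 105
score_new: p := -105 | (!(max(y, x) != (8 * (0 + x)))): false | p := 3 | result 3
verdict: not equivalent; witness: x=-3, y=-5


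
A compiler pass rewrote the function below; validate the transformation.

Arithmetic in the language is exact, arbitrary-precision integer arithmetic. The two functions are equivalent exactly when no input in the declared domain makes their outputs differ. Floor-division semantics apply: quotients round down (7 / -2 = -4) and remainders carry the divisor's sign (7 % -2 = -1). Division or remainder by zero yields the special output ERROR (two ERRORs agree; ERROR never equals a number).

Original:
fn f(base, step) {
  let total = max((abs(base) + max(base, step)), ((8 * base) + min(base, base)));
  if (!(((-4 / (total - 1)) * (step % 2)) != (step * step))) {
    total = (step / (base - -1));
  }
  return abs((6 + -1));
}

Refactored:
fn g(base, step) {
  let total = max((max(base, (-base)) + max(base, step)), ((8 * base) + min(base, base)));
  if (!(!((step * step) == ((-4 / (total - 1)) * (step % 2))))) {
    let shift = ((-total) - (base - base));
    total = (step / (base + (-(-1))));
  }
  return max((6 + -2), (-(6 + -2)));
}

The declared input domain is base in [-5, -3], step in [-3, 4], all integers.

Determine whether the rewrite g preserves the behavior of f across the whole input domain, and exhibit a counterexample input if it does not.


Not equivalent: base=-5, step=-3 separates them (5 vs 4).
f: total becomes 2; next (!(((-4 / (total - 1)) * (step % 2)) != (step * step))) evaluates to false; next final value 5
g: total becomes 2; next (!(!((step * step) == ((-4 / (total - 1)) * (step % 2))))) evaluates to false; next final value 4
verdict: not equivalent; witness: base=-5, step=-3


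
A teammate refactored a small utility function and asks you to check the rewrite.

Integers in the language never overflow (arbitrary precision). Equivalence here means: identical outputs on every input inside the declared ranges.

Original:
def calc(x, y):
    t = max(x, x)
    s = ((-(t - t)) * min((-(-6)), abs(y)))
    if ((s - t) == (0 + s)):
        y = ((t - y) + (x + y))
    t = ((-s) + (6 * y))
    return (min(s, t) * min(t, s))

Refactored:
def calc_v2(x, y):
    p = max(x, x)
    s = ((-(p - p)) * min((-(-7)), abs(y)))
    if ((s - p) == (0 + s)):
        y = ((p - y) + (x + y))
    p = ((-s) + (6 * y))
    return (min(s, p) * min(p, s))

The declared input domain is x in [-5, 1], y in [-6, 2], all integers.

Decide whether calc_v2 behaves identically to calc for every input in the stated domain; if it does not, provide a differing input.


Equivalent. The edit looks behavioral (`-6` became `-7`), but over these ranges it never changes the outcome.
Sweeping the whole domain (63 inputs) finds no disagreement.
Tracing x=-2, y=-5: calc: t=-2, then s=0, then ((s - t) == (0 + s)) is false, then t=-30, then returns 900 | calc_v2: p=-2, then s=0, then ((s - p) == (0 + s)) is false, then p=-30, then returns 900 — matching result 900.
verdict: equivalent


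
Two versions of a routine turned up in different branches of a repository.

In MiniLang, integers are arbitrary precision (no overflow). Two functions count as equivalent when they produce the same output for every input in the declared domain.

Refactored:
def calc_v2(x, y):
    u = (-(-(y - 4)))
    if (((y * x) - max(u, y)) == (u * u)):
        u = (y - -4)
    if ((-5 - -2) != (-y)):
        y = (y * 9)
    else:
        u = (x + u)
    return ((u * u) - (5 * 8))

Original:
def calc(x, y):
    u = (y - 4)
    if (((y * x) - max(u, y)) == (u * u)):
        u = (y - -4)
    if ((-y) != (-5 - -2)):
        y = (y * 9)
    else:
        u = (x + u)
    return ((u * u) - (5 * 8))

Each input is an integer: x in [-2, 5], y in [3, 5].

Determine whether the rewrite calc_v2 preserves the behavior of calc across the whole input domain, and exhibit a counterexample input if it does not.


The two versions differ — the changes include same computation, different form.
Tracing x=3, y=4: calc: u = 0; (((y * x) - max(u, y)) == (u * u)) -> false; ((-y) != (-5 - -2)) -> true; y = 36; return -40 | calc_v2: u = 0; (((y * x) - max(u, y)) == (u * u)) -> false; ((-5 - -2) != (-y)) -> true; y = 36; return -40 — matching result -40.
Across all 24 domain points the two functions coincide.
verdict: equivalent


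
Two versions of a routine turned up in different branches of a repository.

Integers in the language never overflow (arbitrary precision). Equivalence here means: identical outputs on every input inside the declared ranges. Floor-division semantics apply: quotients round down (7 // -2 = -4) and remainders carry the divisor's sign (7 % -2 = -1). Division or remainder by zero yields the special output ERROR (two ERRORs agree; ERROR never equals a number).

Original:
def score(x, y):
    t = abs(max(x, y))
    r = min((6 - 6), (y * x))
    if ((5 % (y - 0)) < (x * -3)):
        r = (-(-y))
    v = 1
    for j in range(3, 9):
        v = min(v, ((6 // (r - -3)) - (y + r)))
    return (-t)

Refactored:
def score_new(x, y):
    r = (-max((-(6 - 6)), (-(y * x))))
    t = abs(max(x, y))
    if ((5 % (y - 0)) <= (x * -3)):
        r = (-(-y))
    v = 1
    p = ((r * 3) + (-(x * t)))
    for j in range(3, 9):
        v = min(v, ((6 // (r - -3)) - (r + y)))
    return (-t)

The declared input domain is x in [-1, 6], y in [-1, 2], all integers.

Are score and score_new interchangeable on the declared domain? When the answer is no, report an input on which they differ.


Equivalent. The suspicious edit (`((5 % (y - 0)) < (x * -3))` became `((5 % (y - 0)) <= (x * -3))`) never changes the result for any input inside the declared domain.
Sweeping the whole domain (32 inputs) finds no disagreement.
As a probe, take x=3, y=0: score runs t = 3; r = 0; division by zero -> ERROR; score_new runs r = 0; t = 3; division by zero -> ERROR; both end at ERROR.
verdict: equivalent


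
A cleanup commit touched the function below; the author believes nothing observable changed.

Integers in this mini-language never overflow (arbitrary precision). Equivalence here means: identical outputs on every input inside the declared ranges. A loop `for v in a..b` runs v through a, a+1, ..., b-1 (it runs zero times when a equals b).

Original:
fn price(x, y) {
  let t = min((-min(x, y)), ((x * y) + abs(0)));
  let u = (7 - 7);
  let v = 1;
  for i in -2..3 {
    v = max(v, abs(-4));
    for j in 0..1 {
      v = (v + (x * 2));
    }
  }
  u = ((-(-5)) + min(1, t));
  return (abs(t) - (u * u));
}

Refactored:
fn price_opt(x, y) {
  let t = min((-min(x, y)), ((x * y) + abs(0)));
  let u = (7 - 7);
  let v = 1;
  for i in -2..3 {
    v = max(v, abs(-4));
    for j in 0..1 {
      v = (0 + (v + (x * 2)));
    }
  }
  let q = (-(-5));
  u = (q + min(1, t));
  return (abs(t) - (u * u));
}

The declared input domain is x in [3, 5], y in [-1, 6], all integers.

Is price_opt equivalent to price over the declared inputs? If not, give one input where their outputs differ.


Reading the diff, among the changes: statement counts differ; and local variable names differ; and arithmetic usage differs; and constant usage differs.
Spot check at x=3, y=1 — price: t := -1 | u := 0 | v := 1 | iter i=-2: | v := 4 | iter j=0: | v := 10 | iter i=-1: | v := 10 | iter j=0: | v := 16 | iter i=0: | v := 16 | iter j=0: | v := 22 | iter i=1: | v := 22 | iter j=0: | v := 28 | iter i=2: | v := 28 | iter j=0: | v := 34 | u := 4 | result -15. price_opt: t := -1 | u := 0 | v := 1 | iter i=-2: | v := 4 | iter j=0: | v := 10 | iter i=-1: | v := 10 | iter j=0: | v := 16 | iter i=0: | v := 16 | iter j=0: | v := 22 | iter i=1: | v := 22 | iter j=0: | v := 28 | iter i=2: | v := 28 | iter j=0: | v := 34 | q := 5 | u := 4 | result -15. Both give -15.
An exhaustive pass over the 24 declared inputs shows identical outputs.
verdict: equivalent


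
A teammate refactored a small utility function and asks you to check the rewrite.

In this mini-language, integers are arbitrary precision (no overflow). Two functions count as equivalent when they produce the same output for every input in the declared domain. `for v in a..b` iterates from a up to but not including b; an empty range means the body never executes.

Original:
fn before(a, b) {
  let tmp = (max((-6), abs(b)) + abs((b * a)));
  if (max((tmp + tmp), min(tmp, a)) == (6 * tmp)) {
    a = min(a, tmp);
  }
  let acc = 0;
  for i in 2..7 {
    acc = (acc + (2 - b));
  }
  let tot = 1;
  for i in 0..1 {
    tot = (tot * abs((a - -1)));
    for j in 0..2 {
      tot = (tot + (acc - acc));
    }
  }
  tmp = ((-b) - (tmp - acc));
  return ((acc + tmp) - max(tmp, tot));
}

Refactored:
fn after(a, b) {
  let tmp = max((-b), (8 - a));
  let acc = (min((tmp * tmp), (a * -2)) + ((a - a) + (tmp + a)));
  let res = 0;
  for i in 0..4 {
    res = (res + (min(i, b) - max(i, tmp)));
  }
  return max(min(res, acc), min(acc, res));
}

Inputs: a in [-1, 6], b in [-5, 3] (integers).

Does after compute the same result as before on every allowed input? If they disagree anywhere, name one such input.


The rewrite breaks on a=-1, b=-5, where the results are 35 and -56.
before: tmp = 10; (max((tmp + tmp), min(tmp, a)) == (6 * tmp)) -> false; acc = 0; [i=2]; acc = 7; [i=3]; acc = 14; [i=4]; acc = 21; [i=5]; acc = 28; [i=6]; acc = 35; tot = 1; [i=0]; tot = 0; [j=0]; tot = 0; [j=1]; tot = 0; tmp = 30; return 35
after: tmp = 9; acc = 10; res = 0; [i=0]; res = -14; [i=1]; res = -28; [i=2]; res = -42; [i=3]; res = -56; return -56
verdict: not equivalent; witness: a=-1, b=-5


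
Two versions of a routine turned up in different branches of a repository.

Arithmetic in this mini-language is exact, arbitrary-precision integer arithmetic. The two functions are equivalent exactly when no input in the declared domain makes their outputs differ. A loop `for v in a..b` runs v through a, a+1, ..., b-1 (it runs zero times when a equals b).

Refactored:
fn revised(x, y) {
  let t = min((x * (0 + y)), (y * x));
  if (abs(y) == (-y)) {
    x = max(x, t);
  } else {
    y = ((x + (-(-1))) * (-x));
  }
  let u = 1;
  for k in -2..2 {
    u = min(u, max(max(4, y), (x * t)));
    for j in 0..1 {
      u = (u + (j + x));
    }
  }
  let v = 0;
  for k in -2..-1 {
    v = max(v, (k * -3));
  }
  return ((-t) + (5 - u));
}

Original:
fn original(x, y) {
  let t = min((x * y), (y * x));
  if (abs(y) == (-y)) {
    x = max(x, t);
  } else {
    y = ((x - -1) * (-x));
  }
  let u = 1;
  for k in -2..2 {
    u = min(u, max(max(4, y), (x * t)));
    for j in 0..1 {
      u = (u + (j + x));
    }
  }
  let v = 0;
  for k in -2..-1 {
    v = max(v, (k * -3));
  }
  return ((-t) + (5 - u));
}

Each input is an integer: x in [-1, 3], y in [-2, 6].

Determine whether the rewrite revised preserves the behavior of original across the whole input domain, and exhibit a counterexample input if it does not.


The two are interchangeable: arithmetic usage differs, constant usage differs, and every declared input agrees.
One worked example (x=-1, y=4) — original: t := -4 | (abs(y) == (-y)): false | y := 0 | u := 1 | iter k=-2: | u := 1 | iter j=0: | u := 0 | iter k=-1: | u := 0 | iter j=0: | u := -1 | iter k=0: | u := -1 | iter j=0: | u := -2 | iter k=1: | u := -2 | iter j=0: | u := -3 | v := 0 | iter k=-2: | v := 6 | result 12; revised: t := -4 | (abs(y) == (-y)): false | y := 0 | u := 1 | iter k=-2: | u := 1 | iter j=0: | u := 0 | iter k=-1: | u := 0 | iter j=0: | u := -1 | iter k=0: | u := -1 | iter j=0: | u := -2 | iter k=1: | u := -2 | iter j=0: | u := -3 | v := 0 | iter k=-2: | v := 6 | result 12; agreement on 12.
Every one of the 45 inputs gives matching results.
verdict: equivalent


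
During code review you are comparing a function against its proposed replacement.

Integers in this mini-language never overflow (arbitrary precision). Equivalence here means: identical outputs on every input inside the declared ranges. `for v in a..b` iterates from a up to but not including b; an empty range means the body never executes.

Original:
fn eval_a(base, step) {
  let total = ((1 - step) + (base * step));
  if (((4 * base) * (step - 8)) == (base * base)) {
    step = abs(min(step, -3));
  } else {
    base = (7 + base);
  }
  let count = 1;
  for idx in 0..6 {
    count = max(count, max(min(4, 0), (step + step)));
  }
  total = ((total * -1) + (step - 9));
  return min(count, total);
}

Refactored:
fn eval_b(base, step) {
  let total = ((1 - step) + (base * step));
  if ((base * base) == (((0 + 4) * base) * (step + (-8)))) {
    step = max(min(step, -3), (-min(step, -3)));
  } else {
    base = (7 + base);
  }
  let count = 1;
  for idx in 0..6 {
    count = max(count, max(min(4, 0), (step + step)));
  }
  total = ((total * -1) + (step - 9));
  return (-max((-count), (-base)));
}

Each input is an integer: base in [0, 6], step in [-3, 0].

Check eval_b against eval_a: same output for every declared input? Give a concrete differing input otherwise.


Input base=0, step=-3: -10 from eval_a versus 0 from eval_b.
verdict: not equivalent; witness: base=0, step=-3


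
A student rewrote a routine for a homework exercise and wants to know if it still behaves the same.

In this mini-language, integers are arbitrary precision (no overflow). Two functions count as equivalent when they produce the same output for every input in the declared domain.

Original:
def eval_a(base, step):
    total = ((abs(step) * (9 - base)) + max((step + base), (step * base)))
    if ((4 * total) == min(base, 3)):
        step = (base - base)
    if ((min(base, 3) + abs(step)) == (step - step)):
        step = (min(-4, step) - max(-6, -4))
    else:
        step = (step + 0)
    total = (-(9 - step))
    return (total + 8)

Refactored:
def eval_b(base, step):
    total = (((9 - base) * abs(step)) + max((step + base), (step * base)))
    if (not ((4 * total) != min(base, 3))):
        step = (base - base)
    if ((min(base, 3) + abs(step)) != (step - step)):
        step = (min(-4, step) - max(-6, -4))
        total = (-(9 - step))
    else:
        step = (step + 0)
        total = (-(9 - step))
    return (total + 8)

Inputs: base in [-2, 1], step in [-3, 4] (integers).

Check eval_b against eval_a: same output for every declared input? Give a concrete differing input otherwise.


Run the pair on base=-2, step=-3.
eval_a: total := 39 | ((4 * total) == min(base, 3)): false | ((min(base, 3) + abs(step)) == (step - step)): false | step := -3 | total := -12 | result -4
eval_b: total := 39 | (not ((4 * total) != min(base, 3))): false | ((min(base, 3) + abs(step)) != (step - step)): true | step := 0 | total := -9 | result -1
-4 vs -1 — the two versions disagree here.
verdict: not equivalent; witness: base=-2, step=-3


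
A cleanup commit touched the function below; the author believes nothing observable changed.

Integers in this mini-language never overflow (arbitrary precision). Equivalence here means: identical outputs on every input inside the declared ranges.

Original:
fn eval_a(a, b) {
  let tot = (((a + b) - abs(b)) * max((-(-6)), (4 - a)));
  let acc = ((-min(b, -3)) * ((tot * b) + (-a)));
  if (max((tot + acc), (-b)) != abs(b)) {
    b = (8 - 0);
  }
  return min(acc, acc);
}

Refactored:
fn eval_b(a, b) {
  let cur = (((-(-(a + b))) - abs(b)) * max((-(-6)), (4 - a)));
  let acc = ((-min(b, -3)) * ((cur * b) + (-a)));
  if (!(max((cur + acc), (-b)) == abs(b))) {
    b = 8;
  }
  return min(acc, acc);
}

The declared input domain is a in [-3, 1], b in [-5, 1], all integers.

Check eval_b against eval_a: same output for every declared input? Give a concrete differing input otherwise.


The two are interchangeable: arithmetic usage differs, and comparison usage differs, and constant usage differs, and local variable names differ, and boolean connective usage differs, and every declared input agrees.
One worked example (a=1, b=-1) — eval_a: tot = -6; acc = 15; (max((tot + acc), (-b)) != abs(b)) -> true; b = 8; return 15; eval_b: cur = -6; acc = 15; (!(max((cur + acc), (-b)) == abs(b))) -> true; b = 8; return 15; agreement on 15.
Checked all 35 inputs in the declared domain: the outputs agree on every one.
verdict: equivalent


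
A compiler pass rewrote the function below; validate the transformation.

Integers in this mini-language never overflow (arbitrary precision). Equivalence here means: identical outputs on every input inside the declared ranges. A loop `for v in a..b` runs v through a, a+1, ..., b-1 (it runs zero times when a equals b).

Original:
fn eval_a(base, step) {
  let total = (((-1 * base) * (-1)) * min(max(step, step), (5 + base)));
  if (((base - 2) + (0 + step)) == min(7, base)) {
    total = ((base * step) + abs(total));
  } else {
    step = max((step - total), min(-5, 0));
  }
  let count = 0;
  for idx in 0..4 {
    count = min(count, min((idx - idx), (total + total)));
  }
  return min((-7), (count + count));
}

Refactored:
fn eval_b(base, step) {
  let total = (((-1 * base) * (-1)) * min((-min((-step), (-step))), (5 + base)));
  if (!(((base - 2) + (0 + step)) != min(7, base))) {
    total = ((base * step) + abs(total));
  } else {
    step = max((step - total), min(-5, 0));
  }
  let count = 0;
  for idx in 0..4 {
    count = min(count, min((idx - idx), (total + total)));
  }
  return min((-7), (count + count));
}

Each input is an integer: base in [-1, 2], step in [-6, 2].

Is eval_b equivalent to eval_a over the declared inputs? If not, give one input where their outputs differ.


Side by side, the visible changes include: comparison usage differs; and boolean connective usage differs; and min/max/abs usage differs.
One worked example (base=1, step=0) — eval_a: total=0, then (((base - 2) + (0 + step)) == min(7, base)) is false, then step=0, then count=0, then (idx=0), then count=0, then (idx=1), then count=0, then (idx=2), then count=0, then (idx=3), then count=0, then returns -7; eval_b: total=0, then (!(((base - 2) + (0 + step)) != min(7, base))) is false, then step=0, then count=0, then (idx=0), then count=0, then (idx=1), then count=0, then (idx=2), then count=0, then (idx=3), then count=0, then returns -7; agreement on -7.
Checked all 36 inputs in the declared domain: the outputs agree on every one.
verdict: equivalent


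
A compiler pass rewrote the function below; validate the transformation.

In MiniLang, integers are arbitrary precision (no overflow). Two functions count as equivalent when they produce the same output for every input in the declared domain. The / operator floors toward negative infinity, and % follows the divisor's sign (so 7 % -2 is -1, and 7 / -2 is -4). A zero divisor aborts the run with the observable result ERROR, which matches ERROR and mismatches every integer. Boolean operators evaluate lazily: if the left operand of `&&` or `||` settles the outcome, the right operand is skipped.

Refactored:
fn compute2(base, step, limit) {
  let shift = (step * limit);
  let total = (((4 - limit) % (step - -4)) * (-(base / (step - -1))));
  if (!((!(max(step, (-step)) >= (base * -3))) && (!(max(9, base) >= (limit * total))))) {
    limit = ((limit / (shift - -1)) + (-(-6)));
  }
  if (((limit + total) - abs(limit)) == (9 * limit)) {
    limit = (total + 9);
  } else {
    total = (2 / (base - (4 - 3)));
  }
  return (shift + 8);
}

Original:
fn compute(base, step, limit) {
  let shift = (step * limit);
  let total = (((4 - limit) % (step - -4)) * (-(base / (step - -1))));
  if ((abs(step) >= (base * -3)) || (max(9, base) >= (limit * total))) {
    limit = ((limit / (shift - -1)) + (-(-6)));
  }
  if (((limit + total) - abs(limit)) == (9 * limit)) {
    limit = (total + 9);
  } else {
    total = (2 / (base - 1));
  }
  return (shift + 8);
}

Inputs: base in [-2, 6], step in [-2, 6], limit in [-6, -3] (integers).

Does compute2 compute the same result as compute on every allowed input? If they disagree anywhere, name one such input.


The two are interchangeable: min/max/abs usage differs; also boolean connective usage differs; also constant usage differs; also arithmetic usage differs, and every declared input agrees.
Spot check at base=2, step=-1, limit=-3 — compute: shift=3, then a zero divisor aborts: ERROR. compute2: shift=3, then a zero divisor aborts: ERROR. Both give ERROR.
An exhaustive pass over the 324 declared inputs shows identical outputs.
verdict: equivalent


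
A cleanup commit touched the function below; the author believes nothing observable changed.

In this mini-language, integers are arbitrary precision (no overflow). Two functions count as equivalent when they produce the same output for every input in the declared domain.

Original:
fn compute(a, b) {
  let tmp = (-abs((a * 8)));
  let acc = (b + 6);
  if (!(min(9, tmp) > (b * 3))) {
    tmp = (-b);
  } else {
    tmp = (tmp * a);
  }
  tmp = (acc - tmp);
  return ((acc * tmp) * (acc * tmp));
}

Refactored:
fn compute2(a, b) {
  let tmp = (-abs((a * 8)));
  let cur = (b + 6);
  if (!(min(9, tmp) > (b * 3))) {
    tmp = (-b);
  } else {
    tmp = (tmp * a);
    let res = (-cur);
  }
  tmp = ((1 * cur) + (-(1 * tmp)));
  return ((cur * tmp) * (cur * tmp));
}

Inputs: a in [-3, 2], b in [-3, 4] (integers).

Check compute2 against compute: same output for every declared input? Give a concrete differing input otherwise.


Comparing the listings, the differences include: constant usage differs, and local variable names differ, and arithmetic usage differs, and statement counts differ.
As a probe, take a=-1, b=-1: compute runs tmp = -8; acc = 5; (!(min(9, tmp) > (b * 3))) -> true; tmp = 1; tmp = 4; return 400; compute2 runs tmp = -8; cur = 5; (!(min(9, tmp) > (b * 3))) -> true; tmp = 1; tmp = 4; return 400; both end at 400.
Every one of the 48 inputs gives matching results.
verdict: equivalent


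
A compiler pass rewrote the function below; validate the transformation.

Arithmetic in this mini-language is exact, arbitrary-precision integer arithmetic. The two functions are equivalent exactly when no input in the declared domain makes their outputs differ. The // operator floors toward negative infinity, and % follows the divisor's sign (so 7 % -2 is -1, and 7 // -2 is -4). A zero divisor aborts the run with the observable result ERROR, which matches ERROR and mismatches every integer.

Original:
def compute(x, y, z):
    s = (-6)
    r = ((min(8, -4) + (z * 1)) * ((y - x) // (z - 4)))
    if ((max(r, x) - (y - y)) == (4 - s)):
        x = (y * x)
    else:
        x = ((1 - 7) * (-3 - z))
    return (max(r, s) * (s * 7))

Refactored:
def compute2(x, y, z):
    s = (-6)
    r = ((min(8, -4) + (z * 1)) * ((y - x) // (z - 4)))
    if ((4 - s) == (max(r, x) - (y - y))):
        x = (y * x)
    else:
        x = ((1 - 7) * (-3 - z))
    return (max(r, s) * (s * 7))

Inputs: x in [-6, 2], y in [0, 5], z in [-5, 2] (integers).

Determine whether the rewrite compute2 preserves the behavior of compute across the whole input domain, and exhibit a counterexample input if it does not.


Although same computation, different form, 432/432 inputs agree.
verdict: equivalent


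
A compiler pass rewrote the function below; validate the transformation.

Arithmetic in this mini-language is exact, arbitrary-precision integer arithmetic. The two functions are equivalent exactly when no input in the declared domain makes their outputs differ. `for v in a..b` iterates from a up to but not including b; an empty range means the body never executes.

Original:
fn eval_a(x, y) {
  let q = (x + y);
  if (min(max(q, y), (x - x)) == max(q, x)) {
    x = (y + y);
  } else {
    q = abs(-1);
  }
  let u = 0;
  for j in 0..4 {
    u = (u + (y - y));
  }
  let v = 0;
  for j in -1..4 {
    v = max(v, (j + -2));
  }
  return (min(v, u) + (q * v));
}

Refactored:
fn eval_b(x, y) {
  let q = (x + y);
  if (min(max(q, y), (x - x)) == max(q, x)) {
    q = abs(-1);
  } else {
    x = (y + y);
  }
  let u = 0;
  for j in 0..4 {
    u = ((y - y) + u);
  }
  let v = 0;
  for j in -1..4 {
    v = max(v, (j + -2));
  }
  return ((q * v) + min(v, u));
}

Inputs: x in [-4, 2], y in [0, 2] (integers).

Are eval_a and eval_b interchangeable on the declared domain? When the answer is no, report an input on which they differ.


Take x=-4, y=0.
eval_a: q becomes -4; next (min(max(q, y), (x - x)) == max(q, x)) evaluates to false; next q becomes 1; next u becomes 0; next at j=0:; next u becomes 0; next at j=1:; next u becomes 0; next at j=2:; next u becomes 0; next at j=3:; next u becomes 0; next v becomes 0; next at j=-1:; next v becomes 0; next at j=0:; next v becomes 0; next at j=1:; next v becomes 0; next at j=2:; next v becomes 0; next at j=3:; next v becomes 1; next final value 1
eval_b: q becomes -4; next (min(max(q, y), (x - x)) == max(q, x)) evaluates to false; next x becomes 0; next u becomes 0; next at j=0:; next u becomes 0; next at j=1:; next u becomes 0; next at j=2:; next u becomes 0; next at j=3:; next u becomes 0; next v becomes 0; next at j=-1:; next v becomes 0; next at j=0:; next v becomes 0; next at j=1:; next v becomes 0; next at j=2:; next v becomes 0; next at j=3:; next v becomes 1; next final value -4
1 and -4 differ, so these are not the same function on this domain.
verdict: not equivalent; witness: x=-4, y=0
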